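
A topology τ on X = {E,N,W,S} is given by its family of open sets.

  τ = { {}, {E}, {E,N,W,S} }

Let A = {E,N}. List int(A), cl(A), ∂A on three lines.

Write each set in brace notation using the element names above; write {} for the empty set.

int(A) = {E}
cl(A)  = {E,N,W,S}
∂A     = {N,W,S}

interior: largest open inside A is {E} (from {}, {E})
cl via duality: int({W,S}) = {}, so X∖{} = {E,N,W,S}
cl∖int = {N,W,S}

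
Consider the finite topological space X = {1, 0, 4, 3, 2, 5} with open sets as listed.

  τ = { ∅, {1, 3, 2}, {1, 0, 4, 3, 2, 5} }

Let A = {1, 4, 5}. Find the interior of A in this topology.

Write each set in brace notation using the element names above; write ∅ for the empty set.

U open, U⊆A: ∅. int(A) = ⋃ = ∅

∅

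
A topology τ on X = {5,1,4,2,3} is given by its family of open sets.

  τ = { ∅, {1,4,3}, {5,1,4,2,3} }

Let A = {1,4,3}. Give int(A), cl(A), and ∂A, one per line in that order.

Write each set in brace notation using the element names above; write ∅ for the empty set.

U open, U⊆A: ∅, {1,4,3}. int(A) = ⋃ = {1,4,3}
X∖A={5,2}, int(X∖A)=∅, hence cl(A)={5,1,4,2,3}
∂A: remove int from cl → {5,2}

int(A) = {1,4,3}
cl(A)  = {5,1,4,2,3}
∂A     = {5,2}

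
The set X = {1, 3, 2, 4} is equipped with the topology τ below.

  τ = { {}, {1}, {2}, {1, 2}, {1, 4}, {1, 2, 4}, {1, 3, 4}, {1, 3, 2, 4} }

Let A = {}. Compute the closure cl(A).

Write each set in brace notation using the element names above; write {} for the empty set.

closure: X∖int(X∖A) = X∖{1, 3, 2, 4} = {}

{}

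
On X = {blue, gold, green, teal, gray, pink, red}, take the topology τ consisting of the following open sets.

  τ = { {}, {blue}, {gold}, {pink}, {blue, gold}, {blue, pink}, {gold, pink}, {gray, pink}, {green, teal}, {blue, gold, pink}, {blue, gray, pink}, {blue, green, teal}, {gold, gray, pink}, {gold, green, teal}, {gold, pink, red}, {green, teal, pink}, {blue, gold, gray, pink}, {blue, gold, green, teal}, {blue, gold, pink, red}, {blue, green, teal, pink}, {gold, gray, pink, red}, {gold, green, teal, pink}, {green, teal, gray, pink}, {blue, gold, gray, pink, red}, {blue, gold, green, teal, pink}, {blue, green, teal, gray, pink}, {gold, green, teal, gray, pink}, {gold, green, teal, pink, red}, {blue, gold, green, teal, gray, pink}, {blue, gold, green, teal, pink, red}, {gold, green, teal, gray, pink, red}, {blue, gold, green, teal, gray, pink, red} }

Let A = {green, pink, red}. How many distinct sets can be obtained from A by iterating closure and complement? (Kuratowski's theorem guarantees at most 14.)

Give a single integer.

12

X∖A={blue, gold, teal, gray}, int(X∖A)={blue, gold}, hence cl(A)={green, teal, gray, pink, red}
Orbit (k=closure, c=complement):
  1. A     = {green, pink, red}
  2. kA    = {green, teal, gray, pink, red}
  3. cA    = {blue, gold, teal, gray}
  4. ckA   = {blue, gold}
  5. kcA   = {blue, gold, green, teal, gray, red}
  6. kckA  = {blue, gold, red}
  7. ckcA  = {pink}
  8. ckckA = {green, teal, gray, pink}
  9. kckcA = {gray, pink, red}
  10. ckckcA = {blue, gold, green, teal}
  11. kckckcA = {blue, gold, green, teal, red}
  12. ckckckcA = {gray, pink}
(closed under both — stop)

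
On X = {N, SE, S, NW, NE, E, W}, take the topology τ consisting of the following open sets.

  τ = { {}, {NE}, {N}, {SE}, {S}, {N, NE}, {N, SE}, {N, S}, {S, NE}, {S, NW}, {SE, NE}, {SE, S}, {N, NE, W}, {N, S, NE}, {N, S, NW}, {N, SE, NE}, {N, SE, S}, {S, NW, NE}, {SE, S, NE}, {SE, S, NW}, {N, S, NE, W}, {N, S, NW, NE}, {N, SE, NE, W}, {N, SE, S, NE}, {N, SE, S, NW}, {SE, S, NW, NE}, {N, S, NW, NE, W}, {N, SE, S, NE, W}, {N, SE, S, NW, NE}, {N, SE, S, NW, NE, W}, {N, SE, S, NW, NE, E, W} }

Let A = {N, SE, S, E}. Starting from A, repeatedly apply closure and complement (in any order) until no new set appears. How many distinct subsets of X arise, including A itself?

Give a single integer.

8

cl via duality: int({NW, NE, W}) = {NE}, so X∖{NE} = {N, SE, S, NW, E, W}
Write k for closure, c for complement:
  1. A     = {N, SE, S, E}
  2. kA    = {N, SE, S, NW, E, W}
  3. cA    = {NW, NE, W}
  4. ckA   = {NE}
  5. kcA   = {NW, NE, E, W}
  6. kckA  = {NE, E, W}
  7. ckcA  = {N, SE, S}
  8. ckckA = {N, SE, S, NW}
applying k or c yields no new set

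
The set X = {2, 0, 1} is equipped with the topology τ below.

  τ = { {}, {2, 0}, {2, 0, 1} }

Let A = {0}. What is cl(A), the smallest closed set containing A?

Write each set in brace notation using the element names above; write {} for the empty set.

cl via duality: int({2, 1}) = {}, so X∖{} = {2, 0, 1}

{2, 0, 1}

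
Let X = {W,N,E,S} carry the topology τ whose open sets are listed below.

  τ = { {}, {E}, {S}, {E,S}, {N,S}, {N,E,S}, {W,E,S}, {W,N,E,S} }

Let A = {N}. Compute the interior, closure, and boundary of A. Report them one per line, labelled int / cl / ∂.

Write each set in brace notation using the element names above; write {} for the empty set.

int(A) = {}
cl(A)  = {N}
∂A     = {N}

open subsets of A: {}; so int(A) = {}
closure: X∖int(X∖A) = X∖{W,E,S} = {N}
∂A = {N} minus {} = {N}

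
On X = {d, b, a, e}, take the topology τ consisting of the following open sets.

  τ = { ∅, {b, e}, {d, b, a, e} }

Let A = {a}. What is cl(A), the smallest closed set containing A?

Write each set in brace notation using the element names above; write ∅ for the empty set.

complement {d, b, e}; its interior {b, e}; cl(A) = X∖{b, e} = {d, a}

{d, a}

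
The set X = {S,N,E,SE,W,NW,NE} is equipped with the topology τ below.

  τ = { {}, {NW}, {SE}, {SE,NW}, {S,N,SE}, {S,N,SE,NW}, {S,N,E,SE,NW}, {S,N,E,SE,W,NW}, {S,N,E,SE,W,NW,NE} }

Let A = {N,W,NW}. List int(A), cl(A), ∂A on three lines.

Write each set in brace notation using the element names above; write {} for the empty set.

U open, U⊆A: {}, {NW}. int(A) = ⋃ = {NW}
X∖A={S,E,SE,NE}, int(X∖A)={SE}, hence cl(A)={S,N,E,W,NW,NE}
∂A: remove int from cl → {S,N,E,W,NE}

int(A) = {NW}
cl(A)  = {S,N,E,W,NW,NE}
∂A     = {S,N,E,W,NE}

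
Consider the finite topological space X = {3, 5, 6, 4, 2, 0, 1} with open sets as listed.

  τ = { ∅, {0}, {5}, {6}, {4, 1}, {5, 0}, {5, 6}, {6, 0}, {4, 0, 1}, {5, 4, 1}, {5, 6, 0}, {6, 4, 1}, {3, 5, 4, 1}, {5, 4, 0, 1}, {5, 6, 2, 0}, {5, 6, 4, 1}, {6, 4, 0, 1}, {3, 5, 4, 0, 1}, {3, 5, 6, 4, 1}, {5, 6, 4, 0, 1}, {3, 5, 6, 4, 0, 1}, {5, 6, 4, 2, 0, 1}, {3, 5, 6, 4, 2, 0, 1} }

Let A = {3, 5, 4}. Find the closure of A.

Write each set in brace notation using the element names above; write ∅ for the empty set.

closure: X∖int(X∖A) = X∖{6, 0} = {3, 5, 4, 2, 1}

{3, 5, 4, 2, 1}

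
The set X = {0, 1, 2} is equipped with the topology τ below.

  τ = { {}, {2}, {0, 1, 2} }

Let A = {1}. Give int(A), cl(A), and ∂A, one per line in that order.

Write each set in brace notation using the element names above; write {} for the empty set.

opens ⊆ A: {}; union → int = {}
complement {0, 2}; its interior {2}; cl(A) = X∖{2} = {0, 1}
boundary = {0, 1} ∖ {} = {0, 1}

int(A) = {}
cl(A)  = {0, 1}
∂A     = {0, 1}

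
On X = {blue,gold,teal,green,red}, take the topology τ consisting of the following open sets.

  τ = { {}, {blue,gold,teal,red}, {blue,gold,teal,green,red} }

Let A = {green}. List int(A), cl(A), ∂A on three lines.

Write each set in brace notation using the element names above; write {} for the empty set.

int(A) = {}
cl(A)  = {green}
∂A     = {green}

open subsets of A: {}; so int(A) = {}
closure: X∖int(X∖A) = X∖{blue,gold,teal,red} = {green}
∂A = {green} minus {} = {green}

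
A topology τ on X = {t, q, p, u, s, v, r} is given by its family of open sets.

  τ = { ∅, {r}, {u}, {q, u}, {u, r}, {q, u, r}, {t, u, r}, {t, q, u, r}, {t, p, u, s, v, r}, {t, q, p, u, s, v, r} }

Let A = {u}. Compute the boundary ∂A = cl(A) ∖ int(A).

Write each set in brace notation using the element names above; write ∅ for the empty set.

U open, U⊆A: ∅, {u}. int(A) = ⋃ = {u}
X∖A={t, q, p, s, v, r}, int(X∖A)={r}, hence cl(A)={t, q, p, u, s, v}
∂A: remove int from cl → {t, q, p, s, v}

{t, q, p, s, v}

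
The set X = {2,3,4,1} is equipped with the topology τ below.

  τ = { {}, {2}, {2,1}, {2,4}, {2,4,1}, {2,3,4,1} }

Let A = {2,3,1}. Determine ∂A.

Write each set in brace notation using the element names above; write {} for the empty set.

U open, U⊆A: {}, {2}, {2,1}. int(A) = ⋃ = {2,1}
X∖A={4}, int(X∖A)={}, hence cl(A)={2,3,4,1}
∂A: remove int from cl → {3,4}

{3,4}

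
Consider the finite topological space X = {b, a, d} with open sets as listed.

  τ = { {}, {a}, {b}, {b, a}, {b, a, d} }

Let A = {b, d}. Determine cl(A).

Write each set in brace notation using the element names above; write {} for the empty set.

X∖A={a}, int(X∖A)={a}, hence cl(A)={b, d}

{b, d}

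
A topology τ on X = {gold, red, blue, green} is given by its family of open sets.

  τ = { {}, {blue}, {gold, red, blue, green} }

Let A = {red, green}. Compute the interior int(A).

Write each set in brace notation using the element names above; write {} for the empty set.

{}

opens ⊆ A: {}; union → int = {}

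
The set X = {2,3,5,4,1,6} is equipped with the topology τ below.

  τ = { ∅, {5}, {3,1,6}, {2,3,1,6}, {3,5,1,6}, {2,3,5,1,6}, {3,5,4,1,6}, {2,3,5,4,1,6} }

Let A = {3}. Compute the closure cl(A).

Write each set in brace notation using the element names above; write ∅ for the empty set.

{2,3,4,1,6}

cl via duality: int({2,5,4,1,6}) = {5}, so X∖{5} = {2,3,4,1,6}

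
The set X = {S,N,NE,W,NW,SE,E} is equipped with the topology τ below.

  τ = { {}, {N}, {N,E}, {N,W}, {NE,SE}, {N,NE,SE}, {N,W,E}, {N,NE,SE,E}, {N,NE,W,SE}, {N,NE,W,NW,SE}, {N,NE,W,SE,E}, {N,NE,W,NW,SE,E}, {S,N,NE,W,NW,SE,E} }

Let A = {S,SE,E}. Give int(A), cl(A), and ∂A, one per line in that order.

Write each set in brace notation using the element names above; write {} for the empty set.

opens ⊆ A: {}; union → int = {}
complement {N,NE,W,NW}; its interior {N,W}; cl(A) = X∖{N,W} = {S,NE,NW,SE,E}
boundary = {S,NE,NW,SE,E} ∖ {} = {S,NE,NW,SE,E}

int(A) = {}
cl(A)  = {S,NE,NW,SE,E}
∂A     = {S,NE,NW,SE,E}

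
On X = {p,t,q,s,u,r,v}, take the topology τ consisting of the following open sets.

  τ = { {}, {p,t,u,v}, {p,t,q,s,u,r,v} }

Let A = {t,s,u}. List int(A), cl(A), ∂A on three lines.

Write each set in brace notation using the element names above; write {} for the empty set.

int(A) = {}
cl(A)  = {p,t,q,s,u,r,v}
∂A     = {p,t,q,s,u,r,v}

open subsets of A: {}; so int(A) = {}
closure: X∖int(X∖A) = X∖{} = {p,t,q,s,u,r,v}
∂A = {p,t,q,s,u,r,v} minus {} = {p,t,q,s,u,r,v}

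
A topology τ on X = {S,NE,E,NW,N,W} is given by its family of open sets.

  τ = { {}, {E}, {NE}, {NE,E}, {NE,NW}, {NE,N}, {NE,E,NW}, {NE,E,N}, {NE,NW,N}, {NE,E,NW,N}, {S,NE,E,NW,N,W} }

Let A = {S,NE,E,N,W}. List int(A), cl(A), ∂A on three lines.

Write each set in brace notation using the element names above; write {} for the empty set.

U open, U⊆A: {}, {E}, {NE}, {NE,N}, {NE,E}, {NE,E,N}. int(A) = ⋃ = {NE,E,N}
X∖A={NW}, int(X∖A)={}, hence cl(A)={S,NE,E,NW,N,W}
∂A: remove int from cl → {S,NW,W}

int(A) = {NE,E,N}
cl(A)  = {S,NE,E,NW,N,W}
∂A     = {S,NW,W}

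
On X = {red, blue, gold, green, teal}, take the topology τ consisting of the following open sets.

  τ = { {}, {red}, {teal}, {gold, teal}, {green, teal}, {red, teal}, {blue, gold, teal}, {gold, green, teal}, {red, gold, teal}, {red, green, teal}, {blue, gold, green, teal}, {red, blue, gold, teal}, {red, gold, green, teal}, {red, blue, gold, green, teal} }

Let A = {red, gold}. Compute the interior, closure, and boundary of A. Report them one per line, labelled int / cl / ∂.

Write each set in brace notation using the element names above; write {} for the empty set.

int(A) = {red}
cl(A)  = {red, blue, gold}
∂A     = {blue, gold}

interior: largest open inside A is {red} (from {}, {red})
cl via duality: int({blue, green, teal}) = {green, teal}, so X∖{green, teal} = {red, blue, gold}
cl∖int = {blue, gold}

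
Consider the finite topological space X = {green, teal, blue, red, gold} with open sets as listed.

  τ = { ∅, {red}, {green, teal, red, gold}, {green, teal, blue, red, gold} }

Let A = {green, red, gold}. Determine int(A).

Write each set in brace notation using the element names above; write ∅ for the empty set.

U open, U⊆A: ∅, {red}. int(A) = ⋃ = {red}

{red}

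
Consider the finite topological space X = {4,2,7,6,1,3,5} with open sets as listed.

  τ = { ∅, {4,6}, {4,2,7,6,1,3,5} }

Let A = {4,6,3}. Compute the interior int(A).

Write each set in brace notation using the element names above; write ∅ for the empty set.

interior: largest open inside A is {4,6} (from ∅, {4,6})

{4,6}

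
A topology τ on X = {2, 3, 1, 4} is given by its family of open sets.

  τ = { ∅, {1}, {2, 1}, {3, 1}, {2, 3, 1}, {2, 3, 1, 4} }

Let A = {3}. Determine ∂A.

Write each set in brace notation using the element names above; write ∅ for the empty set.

opens ⊆ A: ∅; union → int = ∅
complement {2, 1, 4}; its interior {2, 1}; cl(A) = X∖{2, 1} = {3, 4}
boundary = {3, 4} ∖ ∅ = {3, 4}

{3, 4}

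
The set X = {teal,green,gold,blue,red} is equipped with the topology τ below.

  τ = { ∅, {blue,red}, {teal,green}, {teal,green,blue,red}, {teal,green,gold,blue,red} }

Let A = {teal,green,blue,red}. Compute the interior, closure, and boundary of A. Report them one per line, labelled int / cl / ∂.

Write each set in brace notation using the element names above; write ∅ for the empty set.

U open, U⊆A: ∅, {blue,red}, {teal,green}, {teal,green,blue,red}. int(A) = ⋃ = {teal,green,blue,red}
X∖A={gold}, int(X∖A)=∅, hence cl(A)={teal,green,gold,blue,red}
∂A: remove int from cl → {gold}

int(A) = {teal,green,blue,red}
cl(A)  = {teal,green,gold,blue,red}
∂A     = {gold}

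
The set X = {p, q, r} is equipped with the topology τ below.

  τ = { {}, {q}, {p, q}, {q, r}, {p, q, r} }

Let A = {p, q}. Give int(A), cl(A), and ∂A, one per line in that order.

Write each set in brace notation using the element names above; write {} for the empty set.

int(A) = {p, q}
cl(A)  = {p, q, r}
∂A     = {r}

opens ⊆ A: {}, {q}, {p, q}; union → int = {p, q}
complement {r}; its interior {}; cl(A) = X∖{} = {p, q, r}
boundary = {p, q, r} ∖ {p, q} = {r}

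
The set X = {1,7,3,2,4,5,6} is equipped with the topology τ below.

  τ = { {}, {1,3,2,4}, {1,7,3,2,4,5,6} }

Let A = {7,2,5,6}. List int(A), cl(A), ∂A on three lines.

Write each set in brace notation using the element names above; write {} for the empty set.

open subsets of A: {}; so int(A) = {}
closure: X∖int(X∖A) = X∖{} = {1,7,3,2,4,5,6}
∂A = {1,7,3,2,4,5,6} minus {} = {1,7,3,2,4,5,6}

int(A) = {}
cl(A)  = {1,7,3,2,4,5,6}
∂A     = {1,7,3,2,4,5,6}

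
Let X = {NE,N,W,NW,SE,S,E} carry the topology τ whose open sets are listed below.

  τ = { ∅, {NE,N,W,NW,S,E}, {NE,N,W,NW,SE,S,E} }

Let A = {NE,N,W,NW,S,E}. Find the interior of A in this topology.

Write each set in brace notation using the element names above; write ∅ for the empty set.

{NE,N,W,NW,S,E}

open subsets of A: ∅, {NE,N,W,NW,S,E}; so int(A) = {NE,N,W,NW,S,E}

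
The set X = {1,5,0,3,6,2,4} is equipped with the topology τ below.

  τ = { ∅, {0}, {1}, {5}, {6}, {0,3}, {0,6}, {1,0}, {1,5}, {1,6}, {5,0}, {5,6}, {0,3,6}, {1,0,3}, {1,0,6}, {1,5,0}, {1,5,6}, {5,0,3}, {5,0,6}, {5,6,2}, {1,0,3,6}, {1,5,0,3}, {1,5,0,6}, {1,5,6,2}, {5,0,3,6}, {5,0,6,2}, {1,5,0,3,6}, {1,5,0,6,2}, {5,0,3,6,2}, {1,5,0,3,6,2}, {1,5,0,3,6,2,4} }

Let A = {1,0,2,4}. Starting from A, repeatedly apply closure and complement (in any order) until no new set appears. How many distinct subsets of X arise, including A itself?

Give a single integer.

cl via duality: int({5,3,6}) = {5,6}, so X∖{5,6} = {1,0,3,2,4}
Write k for closure, c for complement:
  1. A     = {1,0,2,4}
  2. kA    = {1,0,3,2,4}
  3. cA    = {5,3,6}
  4. ckA   = {5,6}
  5. kcA   = {5,3,6,2,4}
  6. kckA  = {5,6,2,4}
  7. ckcA  = {1,0}
  8. ckckA = {1,0,3}
  9. kckcA = {1,0,3,4}
  10. ckckcA = {5,6,2}
applying k or c yields no new set

10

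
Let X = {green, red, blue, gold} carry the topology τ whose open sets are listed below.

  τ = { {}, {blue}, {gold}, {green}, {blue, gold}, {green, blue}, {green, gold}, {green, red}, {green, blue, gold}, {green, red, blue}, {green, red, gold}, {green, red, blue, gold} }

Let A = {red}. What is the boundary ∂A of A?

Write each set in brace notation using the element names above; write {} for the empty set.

{red}

open subsets of A: {}; so int(A) = {}
closure: X∖int(X∖A) = X∖{green, blue, gold} = {red}
∂A = {red} minus {} = {red}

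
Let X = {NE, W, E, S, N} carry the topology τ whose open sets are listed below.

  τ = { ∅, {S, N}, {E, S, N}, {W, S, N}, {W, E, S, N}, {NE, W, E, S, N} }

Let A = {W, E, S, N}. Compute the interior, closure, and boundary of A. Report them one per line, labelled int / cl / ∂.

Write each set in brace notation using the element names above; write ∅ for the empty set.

int(A) = {W, E, S, N}
cl(A)  = {NE, W, E, S, N}
∂A     = {NE}

U open, U⊆A: ∅, {S, N}, {W, S, N}, {E, S, N}, {W, E, S, N}. int(A) = ⋃ = {W, E, S, N}
X∖A={NE}, int(X∖A)=∅, hence cl(A)={NE, W, E, S, N}
∂A: remove int from cl → {NE}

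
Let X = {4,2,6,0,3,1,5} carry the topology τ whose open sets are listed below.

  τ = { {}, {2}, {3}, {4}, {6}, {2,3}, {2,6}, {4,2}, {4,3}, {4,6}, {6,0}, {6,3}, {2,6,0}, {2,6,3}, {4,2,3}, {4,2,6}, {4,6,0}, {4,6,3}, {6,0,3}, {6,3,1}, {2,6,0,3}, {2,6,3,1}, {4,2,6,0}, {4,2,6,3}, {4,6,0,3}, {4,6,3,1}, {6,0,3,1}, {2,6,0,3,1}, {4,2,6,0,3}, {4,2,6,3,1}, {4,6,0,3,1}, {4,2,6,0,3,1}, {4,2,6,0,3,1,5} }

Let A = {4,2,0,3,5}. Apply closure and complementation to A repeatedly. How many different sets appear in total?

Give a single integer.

closure: X∖int(X∖A) = X∖{6} = {4,2,0,3,1,5}
Let k=closure and c=complement:
  1. A     = {4,2,0,3,5}
  2. kA    = {4,2,0,3,1,5}
  3. cA    = {6,1}
  4. ckA   = {6}
  5. kcA   = {6,0,1,5}
  6. ckcA  = {4,2,3}
  7. kckcA = {4,2,3,1,5}
  8. ckckcA = {6,0}
— saturated at 8

8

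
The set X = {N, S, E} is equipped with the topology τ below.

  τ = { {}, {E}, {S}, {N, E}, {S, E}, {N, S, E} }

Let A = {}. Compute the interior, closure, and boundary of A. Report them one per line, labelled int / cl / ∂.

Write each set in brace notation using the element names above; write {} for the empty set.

int(A) = {}
cl(A)  = {}
∂A     = {}

opens ⊆ A: {}; union → int = {}
complement {N, S, E}; its interior {N, S, E}; cl(A) = X∖{N, S, E} = {}
boundary = {} ∖ {} = {}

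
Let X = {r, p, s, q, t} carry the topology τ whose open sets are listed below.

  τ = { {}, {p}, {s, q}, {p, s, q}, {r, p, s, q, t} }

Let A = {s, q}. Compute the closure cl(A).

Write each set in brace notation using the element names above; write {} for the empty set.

closure: X∖int(X∖A) = X∖{p} = {r, s, q, t}

{r, s, q, t}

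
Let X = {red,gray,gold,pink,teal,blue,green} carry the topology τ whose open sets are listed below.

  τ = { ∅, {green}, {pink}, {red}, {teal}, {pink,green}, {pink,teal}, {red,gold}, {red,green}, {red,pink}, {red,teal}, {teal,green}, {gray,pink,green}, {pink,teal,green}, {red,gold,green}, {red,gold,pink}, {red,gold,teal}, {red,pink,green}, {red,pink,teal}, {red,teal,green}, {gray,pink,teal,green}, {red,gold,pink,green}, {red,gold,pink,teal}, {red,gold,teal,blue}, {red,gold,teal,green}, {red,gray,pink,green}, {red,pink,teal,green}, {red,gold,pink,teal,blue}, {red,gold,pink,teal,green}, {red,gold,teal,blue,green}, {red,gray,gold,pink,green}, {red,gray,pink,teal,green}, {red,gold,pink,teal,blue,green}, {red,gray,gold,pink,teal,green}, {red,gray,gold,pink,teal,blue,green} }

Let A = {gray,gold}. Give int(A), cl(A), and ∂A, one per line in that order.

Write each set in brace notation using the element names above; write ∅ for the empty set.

U open, U⊆A: ∅. int(A) = ⋃ = ∅
X∖A={red,pink,teal,blue,green}, int(X∖A)={red,pink,teal,green}, hence cl(A)={gray,gold,blue}
∂A: remove int from cl → {gray,gold,blue}

int(A) = ∅
cl(A)  = {gray,gold,blue}
∂A     = {gray,gold,blue}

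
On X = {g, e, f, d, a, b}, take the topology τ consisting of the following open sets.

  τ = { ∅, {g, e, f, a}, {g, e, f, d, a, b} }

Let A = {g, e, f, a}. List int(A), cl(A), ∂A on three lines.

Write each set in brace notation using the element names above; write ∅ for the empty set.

int(A) = {g, e, f, a}
cl(A)  = {g, e, f, d, a, b}
∂A     = {d, b}

open subsets of A: ∅, {g, e, f, a}; so int(A) = {g, e, f, a}
closure: X∖int(X∖A) = X∖∅ = {g, e, f, d, a, b}
∂A = {g, e, f, d, a, b} minus {g, e, f, a} = {d, b}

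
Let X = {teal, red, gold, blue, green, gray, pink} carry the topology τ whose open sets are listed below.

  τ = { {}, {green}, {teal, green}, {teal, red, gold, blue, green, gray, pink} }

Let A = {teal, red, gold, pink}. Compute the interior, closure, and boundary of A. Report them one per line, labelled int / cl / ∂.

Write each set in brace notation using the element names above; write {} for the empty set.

int(A) = {}
cl(A)  = {teal, red, gold, blue, gray, pink}
∂A     = {teal, red, gold, blue, gray, pink}

open subsets of A: {}; so int(A) = {}
closure: X∖int(X∖A) = X∖{green} = {teal, red, gold, blue, gray, pink}
∂A = {teal, red, gold, blue, gray, pink} minus {} = {teal, red, gold, blue, gray, pink}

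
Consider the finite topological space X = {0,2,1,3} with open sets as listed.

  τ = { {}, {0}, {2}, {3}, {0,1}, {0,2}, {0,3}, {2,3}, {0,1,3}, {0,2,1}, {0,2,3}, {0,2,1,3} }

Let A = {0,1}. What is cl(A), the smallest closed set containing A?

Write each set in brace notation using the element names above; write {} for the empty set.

{0,1}

complement {2,3}; its interior {2,3}; cl(A) = X∖{2,3} = {0,1}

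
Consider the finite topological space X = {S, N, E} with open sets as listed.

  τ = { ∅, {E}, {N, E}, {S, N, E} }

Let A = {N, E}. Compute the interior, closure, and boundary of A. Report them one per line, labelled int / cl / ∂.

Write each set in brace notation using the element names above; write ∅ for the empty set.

interior: largest open inside A is {N, E} (from ∅, {E}, {N, E})
cl via duality: int({S}) = ∅, so X∖∅ = {S, N, E}
cl∖int = {S}

int(A) = {N, E}
cl(A)  = {S, N, E}
∂A     = {S}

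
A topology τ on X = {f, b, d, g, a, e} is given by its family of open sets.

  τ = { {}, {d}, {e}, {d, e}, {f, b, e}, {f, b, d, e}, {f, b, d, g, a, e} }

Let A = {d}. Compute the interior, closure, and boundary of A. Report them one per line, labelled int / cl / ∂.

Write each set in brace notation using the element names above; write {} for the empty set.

int(A) = {d}
cl(A)  = {d, g, a}
∂A     = {g, a}

open subsets of A: {}, {d}; so int(A) = {d}
closure: X∖int(X∖A) = X∖{f, b, e} = {d, g, a}
∂A = {d, g, a} minus {d} = {g, a}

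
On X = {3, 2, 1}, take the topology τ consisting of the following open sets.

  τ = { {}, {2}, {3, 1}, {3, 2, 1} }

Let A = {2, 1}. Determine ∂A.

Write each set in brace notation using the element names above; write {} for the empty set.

{3, 1}

open subsets of A: {}, {2}; so int(A) = {2}
closure: X∖int(X∖A) = X∖{} = {3, 2, 1}
∂A = {3, 2, 1} minus {2} = {3, 1}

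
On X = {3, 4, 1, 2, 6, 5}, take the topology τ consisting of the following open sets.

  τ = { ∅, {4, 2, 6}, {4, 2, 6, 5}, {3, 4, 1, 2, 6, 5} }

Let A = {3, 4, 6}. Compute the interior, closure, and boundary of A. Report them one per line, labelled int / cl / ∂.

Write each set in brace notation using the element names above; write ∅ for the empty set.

interior: largest open inside A is ∅ (from ∅)
cl via duality: int({1, 2, 5}) = ∅, so X∖∅ = {3, 4, 1, 2, 6, 5}
cl∖int = {3, 4, 1, 2, 6, 5}

int(A) = ∅
cl(A)  = {3, 4, 1, 2, 6, 5}
∂A     = {3, 4, 1, 2, 6, 5}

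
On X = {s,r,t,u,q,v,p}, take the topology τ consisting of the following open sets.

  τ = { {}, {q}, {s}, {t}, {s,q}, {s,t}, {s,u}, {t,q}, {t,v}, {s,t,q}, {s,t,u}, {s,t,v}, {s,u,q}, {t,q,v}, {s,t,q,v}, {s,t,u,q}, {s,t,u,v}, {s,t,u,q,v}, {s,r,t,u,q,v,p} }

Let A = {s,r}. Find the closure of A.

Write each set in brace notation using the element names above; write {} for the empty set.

{s,r,u,p}

complement {t,u,q,v,p}; its interior {t,q,v}; cl(A) = X∖{t,q,v} = {s,r,u,p}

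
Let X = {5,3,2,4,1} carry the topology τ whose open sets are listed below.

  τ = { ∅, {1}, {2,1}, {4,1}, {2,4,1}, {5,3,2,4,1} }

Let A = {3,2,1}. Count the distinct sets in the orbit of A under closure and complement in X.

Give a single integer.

complement {5,4}; its interior ∅; cl(A) = X∖∅ = {5,3,2,4,1}
With k = closure, c = complement:
  1. A     = {3,2,1}
  2. kA    = {5,3,2,4,1}
  3. cA    = {5,4}
  4. ckA   = ∅
  5. kcA   = {5,3,4}
  6. ckcA  = {2,1}
k, c of each give nothing new

6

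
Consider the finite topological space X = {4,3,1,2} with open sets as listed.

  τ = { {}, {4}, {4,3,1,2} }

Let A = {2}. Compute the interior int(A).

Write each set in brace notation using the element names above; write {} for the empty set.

open subsets of A: {}; so int(A) = {}

{}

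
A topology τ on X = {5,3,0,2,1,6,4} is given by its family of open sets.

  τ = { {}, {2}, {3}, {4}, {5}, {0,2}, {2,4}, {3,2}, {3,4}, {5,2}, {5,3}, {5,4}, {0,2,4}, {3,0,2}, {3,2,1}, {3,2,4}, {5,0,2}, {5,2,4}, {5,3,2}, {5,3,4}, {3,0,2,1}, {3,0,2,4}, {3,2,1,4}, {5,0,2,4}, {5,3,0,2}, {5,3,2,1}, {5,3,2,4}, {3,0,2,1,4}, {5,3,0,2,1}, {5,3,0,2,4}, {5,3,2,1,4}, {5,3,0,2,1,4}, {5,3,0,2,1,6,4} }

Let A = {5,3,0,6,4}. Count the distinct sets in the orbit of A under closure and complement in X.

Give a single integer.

8

complement {2,1}; its interior {2}; cl(A) = X∖{2} = {5,3,0,1,6,4}
With k = closure, c = complement:
  1. A     = {5,3,0,6,4}
  2. kA    = {5,3,0,1,6,4}
  3. cA    = {2,1}
  4. ckA   = {2}
  5. kcA   = {0,2,1,6}
  6. ckcA  = {5,3,4}
  7. kckcA = {5,3,1,6,4}
  8. ckckcA = {0,2}
k, c of each give nothing new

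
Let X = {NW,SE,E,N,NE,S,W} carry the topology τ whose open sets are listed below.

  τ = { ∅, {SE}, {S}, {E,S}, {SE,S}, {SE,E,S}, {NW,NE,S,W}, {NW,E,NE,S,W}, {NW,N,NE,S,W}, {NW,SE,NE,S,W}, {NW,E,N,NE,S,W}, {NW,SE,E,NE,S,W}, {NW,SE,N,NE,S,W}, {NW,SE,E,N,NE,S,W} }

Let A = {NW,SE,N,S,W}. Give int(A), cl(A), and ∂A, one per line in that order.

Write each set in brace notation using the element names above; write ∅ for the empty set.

open subsets of A: ∅, {S}, {SE}, {SE,S}; so int(A) = {SE,S}
closure: X∖int(X∖A) = X∖∅ = {NW,SE,E,N,NE,S,W}
∂A = {NW,SE,E,N,NE,S,W} minus {SE,S} = {NW,E,N,NE,W}

int(A) = {SE,S}
cl(A)  = {NW,SE,E,N,NE,S,W}
∂A     = {NW,E,N,NE,W}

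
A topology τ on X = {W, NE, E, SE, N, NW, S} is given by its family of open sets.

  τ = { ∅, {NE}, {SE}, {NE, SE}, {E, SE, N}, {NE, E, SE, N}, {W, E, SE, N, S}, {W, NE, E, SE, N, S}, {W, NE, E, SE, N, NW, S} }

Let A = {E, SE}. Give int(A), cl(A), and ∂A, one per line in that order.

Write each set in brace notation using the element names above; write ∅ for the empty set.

int(A) = {SE}
cl(A)  = {W, E, SE, N, NW, S}
∂A     = {W, E, N, NW, S}

opens ⊆ A: ∅, {SE}; union → int = {SE}
complement {W, NE, N, NW, S}; its interior {NE}; cl(A) = X∖{NE} = {W, E, SE, N, NW, S}
boundary = {W, E, SE, N, NW, S} ∖ {SE} = {W, E, N, NW, S}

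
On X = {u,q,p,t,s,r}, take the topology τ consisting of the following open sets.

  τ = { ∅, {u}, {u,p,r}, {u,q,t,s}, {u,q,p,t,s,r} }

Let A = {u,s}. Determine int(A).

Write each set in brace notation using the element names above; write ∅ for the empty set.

{u}

opens ⊆ A: ∅, {u}; union → int = {u}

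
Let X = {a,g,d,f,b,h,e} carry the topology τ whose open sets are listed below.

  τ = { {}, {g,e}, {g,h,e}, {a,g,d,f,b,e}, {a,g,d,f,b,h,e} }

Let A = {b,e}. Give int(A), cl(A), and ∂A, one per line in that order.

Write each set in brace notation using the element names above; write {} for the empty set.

int(A) = {}
cl(A)  = {a,g,d,f,b,h,e}
∂A     = {a,g,d,f,b,h,e}

U open, U⊆A: {}. int(A) = ⋃ = {}
X∖A={a,g,d,f,h}, int(X∖A)={}, hence cl(A)={a,g,d,f,b,h,e}
∂A: remove int from cl → {a,g,d,f,b,h,e}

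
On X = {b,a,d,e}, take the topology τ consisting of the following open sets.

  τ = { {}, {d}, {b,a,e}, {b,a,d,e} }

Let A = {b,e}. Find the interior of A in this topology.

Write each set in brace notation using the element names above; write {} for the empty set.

{}

interior: largest open inside A is {} (from {})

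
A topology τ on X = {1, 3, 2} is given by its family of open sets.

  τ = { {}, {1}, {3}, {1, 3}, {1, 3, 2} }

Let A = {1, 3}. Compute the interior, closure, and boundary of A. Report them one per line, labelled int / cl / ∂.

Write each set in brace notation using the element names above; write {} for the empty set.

int(A) = {1, 3}
cl(A)  = {1, 3, 2}
∂A     = {2}

interior: largest open inside A is {1, 3} (from {}, {3}, {1}, {1, 3})
cl via duality: int({2}) = {}, so X∖{} = {1, 3, 2}
cl∖int = {2}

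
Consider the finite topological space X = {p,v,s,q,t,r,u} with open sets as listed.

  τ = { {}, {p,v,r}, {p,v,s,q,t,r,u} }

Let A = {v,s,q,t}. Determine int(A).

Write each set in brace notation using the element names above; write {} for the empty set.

U open, U⊆A: {}. int(A) = ⋃ = {}

{}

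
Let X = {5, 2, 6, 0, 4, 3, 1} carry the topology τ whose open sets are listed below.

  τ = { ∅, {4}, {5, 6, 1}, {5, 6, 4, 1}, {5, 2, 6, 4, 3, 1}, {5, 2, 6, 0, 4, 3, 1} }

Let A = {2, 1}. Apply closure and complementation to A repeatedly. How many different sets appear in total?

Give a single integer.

complement {5, 6, 0, 4, 3}; its interior {4}; cl(A) = X∖{4} = {5, 2, 6, 0, 3, 1}
With k = closure, c = complement:
  1. A     = {2, 1}
  2. kA    = {5, 2, 6, 0, 3, 1}
  3. cA    = {5, 6, 0, 4, 3}
  4. ckA   = {4}
  5. kcA   = {5, 2, 6, 0, 4, 3, 1}
  6. kckA  = {2, 0, 4, 3}
  7. ckcA  = ∅
  8. ckckA = {5, 6, 1}
k, c of each give nothing new

8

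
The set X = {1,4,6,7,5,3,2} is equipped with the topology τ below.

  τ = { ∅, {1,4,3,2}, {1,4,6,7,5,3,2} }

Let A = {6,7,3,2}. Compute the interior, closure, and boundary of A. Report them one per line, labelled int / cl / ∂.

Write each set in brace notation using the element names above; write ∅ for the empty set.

open subsets of A: ∅; so int(A) = ∅
closure: X∖int(X∖A) = X∖∅ = {1,4,6,7,5,3,2}
∂A = {1,4,6,7,5,3,2} minus ∅ = {1,4,6,7,5,3,2}

int(A) = ∅
cl(A)  = {1,4,6,7,5,3,2}
∂A     = {1,4,6,7,5,3,2}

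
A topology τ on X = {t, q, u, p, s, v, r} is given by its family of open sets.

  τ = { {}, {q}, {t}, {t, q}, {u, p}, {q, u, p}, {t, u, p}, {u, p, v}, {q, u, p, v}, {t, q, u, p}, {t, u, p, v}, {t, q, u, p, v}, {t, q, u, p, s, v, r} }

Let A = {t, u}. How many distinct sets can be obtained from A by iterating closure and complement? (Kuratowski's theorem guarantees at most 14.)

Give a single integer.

10

X∖A={q, p, s, v, r}, int(X∖A)={q}, hence cl(A)={t, u, p, s, v, r}
Orbit (k=closure, c=complement):
  1. A     = {t, u}
  2. kA    = {t, u, p, s, v, r}
  3. cA    = {q, p, s, v, r}
  4. ckA   = {q}
  5. kcA   = {q, u, p, s, v, r}
  6. kckA  = {q, s, r}
  7. ckcA  = {t}
  8. ckckA = {t, u, p, v}
  9. kckcA = {t, s, r}
  10. ckckcA = {q, u, p, v}
(closed under both — stop)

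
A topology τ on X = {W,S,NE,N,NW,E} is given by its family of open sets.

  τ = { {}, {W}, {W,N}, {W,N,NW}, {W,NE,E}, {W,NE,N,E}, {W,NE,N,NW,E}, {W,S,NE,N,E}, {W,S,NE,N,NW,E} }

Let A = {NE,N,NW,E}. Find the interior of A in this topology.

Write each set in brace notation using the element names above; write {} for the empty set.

{}

opens ⊆ A: {}; union → int = {}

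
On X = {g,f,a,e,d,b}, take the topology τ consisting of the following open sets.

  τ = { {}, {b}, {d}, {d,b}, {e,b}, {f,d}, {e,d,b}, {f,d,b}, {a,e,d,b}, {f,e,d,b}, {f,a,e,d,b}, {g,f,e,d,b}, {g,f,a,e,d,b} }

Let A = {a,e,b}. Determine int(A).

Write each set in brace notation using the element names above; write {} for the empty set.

{e,b}

opens ⊆ A: {}, {b}, {e,b}; union → int = {e,b}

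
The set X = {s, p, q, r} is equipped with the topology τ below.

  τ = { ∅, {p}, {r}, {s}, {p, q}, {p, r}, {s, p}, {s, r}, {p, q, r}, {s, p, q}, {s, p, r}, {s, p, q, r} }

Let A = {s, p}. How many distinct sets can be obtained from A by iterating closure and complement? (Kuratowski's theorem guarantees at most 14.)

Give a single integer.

closure: X∖int(X∖A) = X∖{r} = {s, p, q}
Let k=closure and c=complement:
  1. A     = {s, p}
  2. kA    = {s, p, q}
  3. cA    = {q, r}
  4. ckA   = {r}
— saturated at 4

4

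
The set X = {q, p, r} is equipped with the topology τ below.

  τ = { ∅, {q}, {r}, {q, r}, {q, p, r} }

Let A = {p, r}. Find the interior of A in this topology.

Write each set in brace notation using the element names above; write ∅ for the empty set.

interior: largest open inside A is {r} (from ∅, {r})

{r}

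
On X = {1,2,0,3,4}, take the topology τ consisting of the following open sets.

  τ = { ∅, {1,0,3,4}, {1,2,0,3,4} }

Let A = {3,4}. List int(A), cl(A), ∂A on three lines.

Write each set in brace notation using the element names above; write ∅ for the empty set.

int(A) = ∅
cl(A)  = {1,2,0,3,4}
∂A     = {1,2,0,3,4}

U open, U⊆A: ∅. int(A) = ⋃ = ∅
X∖A={1,2,0}, int(X∖A)=∅, hence cl(A)={1,2,0,3,4}
∂A: remove int from cl → {1,2,0,3,4}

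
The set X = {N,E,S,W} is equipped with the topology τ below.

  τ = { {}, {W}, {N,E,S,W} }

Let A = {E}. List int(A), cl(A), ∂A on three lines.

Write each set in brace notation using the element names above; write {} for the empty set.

int(A) = {}
cl(A)  = {N,E,S}
∂A     = {N,E,S}

open subsets of A: {}; so int(A) = {}
closure: X∖int(X∖A) = X∖{W} = {N,E,S}
∂A = {N,E,S} minus {} = {N,E,S}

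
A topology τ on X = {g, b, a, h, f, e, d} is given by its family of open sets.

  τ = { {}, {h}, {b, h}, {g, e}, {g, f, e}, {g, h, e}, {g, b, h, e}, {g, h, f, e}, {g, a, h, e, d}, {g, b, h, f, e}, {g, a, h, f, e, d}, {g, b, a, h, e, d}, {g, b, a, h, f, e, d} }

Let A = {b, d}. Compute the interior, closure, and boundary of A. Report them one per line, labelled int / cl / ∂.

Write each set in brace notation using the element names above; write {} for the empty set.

U open, U⊆A: {}. int(A) = ⋃ = {}
X∖A={g, a, h, f, e}, int(X∖A)={g, h, f, e}, hence cl(A)={b, a, d}
∂A: remove int from cl → {b, a, d}

int(A) = {}
cl(A)  = {b, a, d}
∂A     = {b, a, d}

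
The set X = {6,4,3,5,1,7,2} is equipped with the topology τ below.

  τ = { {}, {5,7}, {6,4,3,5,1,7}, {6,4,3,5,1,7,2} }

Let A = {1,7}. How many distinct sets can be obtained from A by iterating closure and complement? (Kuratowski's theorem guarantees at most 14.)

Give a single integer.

4

closure: X∖int(X∖A) = X∖{} = {6,4,3,5,1,7,2}
Let k=closure and c=complement:
  1. A     = {1,7}
  2. kA    = {6,4,3,5,1,7,2}
  3. cA    = {6,4,3,5,2}
  4. ckA   = {}
— saturated at 4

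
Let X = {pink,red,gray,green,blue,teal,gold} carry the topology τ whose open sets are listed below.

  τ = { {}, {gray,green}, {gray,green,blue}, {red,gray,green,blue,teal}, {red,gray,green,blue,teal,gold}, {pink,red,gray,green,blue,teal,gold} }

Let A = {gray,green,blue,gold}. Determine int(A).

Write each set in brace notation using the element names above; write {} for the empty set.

{gray,green,blue}

U open, U⊆A: {}, {gray,green}, {gray,green,blue}. int(A) = ⋃ = {gray,green,blue}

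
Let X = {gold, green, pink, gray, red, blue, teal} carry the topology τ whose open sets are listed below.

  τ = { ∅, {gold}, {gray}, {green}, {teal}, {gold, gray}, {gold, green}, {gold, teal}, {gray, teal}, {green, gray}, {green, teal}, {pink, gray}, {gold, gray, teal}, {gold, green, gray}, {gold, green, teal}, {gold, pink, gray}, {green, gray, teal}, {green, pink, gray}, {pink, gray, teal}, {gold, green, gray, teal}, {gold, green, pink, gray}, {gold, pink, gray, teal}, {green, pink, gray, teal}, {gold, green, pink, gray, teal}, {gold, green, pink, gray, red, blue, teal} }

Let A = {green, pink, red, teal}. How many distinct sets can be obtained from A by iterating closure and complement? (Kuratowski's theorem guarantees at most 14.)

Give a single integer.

closure: X∖int(X∖A) = X∖{gold, gray} = {green, pink, red, blue, teal}
Let k=closure and c=complement:
  1. A     = {green, pink, red, teal}
  2. kA    = {green, pink, red, blue, teal}
  3. cA    = {gold, gray, blue}
  4. ckA   = {gold, gray}
  5. kcA   = {gold, pink, gray, red, blue}
  6. ckcA  = {green, teal}
  7. kckcA = {green, red, blue, teal}
  8. ckckcA = {gold, pink, gray}
— saturated at 8

8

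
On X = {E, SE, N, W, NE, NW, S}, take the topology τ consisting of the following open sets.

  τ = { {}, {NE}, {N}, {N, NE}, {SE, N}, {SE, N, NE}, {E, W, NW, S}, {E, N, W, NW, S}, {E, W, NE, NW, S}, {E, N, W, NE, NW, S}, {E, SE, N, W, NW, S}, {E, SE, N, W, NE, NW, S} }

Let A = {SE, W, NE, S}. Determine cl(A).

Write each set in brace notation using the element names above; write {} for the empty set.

{E, SE, W, NE, NW, S}

complement {E, N, NW}; its interior {N}; cl(A) = X∖{N} = {E, SE, W, NE, NW, S}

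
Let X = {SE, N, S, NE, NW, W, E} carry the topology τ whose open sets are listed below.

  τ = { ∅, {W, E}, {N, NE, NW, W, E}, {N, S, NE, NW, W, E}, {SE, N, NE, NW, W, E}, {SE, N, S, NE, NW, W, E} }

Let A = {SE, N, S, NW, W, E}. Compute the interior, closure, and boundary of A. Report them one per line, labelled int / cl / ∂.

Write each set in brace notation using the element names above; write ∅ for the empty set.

opens ⊆ A: ∅, {W, E}; union → int = {W, E}
complement {NE}; its interior ∅; cl(A) = X∖∅ = {SE, N, S, NE, NW, W, E}
boundary = {SE, N, S, NE, NW, W, E} ∖ {W, E} = {SE, N, S, NE, NW}

int(A) = {W, E}
cl(A)  = {SE, N, S, NE, NW, W, E}
∂A     = {SE, N, S, NE, NW}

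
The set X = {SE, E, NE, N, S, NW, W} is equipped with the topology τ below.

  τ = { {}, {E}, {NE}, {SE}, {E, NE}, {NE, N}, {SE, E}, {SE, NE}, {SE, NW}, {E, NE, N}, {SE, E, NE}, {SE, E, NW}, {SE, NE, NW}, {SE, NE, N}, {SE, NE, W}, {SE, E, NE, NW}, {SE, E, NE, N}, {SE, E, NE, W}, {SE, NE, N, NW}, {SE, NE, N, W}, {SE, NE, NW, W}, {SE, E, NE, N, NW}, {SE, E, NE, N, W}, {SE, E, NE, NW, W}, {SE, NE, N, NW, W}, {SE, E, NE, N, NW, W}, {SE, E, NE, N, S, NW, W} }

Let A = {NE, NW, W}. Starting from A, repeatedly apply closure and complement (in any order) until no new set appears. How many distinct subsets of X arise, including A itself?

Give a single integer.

10

closure: X∖int(X∖A) = X∖{SE, E} = {NE, N, S, NW, W}
Let k=closure and c=complement:
  1. A     = {NE, NW, W}
  2. kA    = {NE, N, S, NW, W}
  3. cA    = {SE, E, N, S}
  4. ckA   = {SE, E}
  5. kcA   = {SE, E, N, S, NW, W}
  6. kckA  = {SE, E, S, NW, W}
  7. ckcA  = {NE}
  8. ckckA = {NE, N}
  9. kckcA = {NE, N, S, W}
  10. ckckcA = {SE, E, NW}
— saturated at 10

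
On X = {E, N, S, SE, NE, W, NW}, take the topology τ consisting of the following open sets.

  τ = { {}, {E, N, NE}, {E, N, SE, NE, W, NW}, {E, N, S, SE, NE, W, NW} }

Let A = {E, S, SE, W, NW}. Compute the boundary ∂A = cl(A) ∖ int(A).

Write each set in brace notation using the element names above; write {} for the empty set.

{E, N, S, SE, NE, W, NW}

U open, U⊆A: {}. int(A) = ⋃ = {}
X∖A={N, NE}, int(X∖A)={}, hence cl(A)={E, N, S, SE, NE, W, NW}
∂A: remove int from cl → {E, N, S, SE, NE, W, NW}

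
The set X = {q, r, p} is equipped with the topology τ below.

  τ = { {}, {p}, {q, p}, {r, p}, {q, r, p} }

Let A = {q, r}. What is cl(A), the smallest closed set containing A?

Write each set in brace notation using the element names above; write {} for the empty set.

{q, r}

closure: X∖int(X∖A) = X∖{p} = {q, r}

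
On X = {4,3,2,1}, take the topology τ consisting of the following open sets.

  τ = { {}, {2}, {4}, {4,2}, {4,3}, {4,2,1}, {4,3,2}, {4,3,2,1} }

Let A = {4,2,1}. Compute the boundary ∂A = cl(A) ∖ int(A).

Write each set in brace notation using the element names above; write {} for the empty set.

{3}

interior: largest open inside A is {4,2,1} (from {}, {4}, {2}, {4,2}, {4,2,1})
cl via duality: int({3}) = {}, so X∖{} = {4,3,2,1}
cl∖int = {3}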